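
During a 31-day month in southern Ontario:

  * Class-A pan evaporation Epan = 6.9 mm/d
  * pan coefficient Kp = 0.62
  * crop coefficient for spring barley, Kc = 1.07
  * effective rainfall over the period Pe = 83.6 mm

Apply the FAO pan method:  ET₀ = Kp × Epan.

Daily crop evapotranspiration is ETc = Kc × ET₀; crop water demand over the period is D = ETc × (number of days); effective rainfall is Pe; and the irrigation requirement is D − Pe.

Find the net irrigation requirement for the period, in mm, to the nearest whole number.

58 mm

ET₀ = 0.62 × 6.9 = 4.2780 mm/d
ETc = Kc × ET₀ = 1.07 × 4.2780 = 4.5775 mm/d
Crop demand D = ETc × 31 d = 4.5775 × 31 = 141.903 mm
D − Pe = 141.903 − 83.6 = 58.303 mm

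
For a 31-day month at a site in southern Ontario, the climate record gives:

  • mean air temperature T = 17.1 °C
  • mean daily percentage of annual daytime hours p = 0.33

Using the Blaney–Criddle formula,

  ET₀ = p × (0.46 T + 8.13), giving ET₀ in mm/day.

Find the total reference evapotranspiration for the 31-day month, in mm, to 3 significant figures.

164 mm

ET₀ = 0.33 × (0.46 × 17.1 + 8.13) = 0.33 × 15.996 = 5.2787 mm/d
Monthly total = 5.2787 × 31 = 163.640 mm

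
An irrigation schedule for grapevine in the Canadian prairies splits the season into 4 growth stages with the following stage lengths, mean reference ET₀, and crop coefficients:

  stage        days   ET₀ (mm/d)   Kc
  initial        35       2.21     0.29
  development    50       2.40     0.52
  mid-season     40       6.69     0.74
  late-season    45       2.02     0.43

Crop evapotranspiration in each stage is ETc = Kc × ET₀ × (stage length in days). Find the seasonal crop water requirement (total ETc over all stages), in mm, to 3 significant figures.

322 mm

initial: 0.29 × 2.21 × 35 = 22.43 mm
development: 0.52 × 2.40 × 50 = 62.40 mm
mid-season: 0.74 × 6.69 × 40 = 198.02 mm
late-season: 0.43 × 2.02 × 45 = 39.09 mm
Seasonal total = 321.94 mm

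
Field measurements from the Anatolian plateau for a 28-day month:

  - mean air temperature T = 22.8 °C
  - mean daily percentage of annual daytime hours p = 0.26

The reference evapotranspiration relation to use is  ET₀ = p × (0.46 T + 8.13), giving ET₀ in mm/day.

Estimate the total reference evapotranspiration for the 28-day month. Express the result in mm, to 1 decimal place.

ET₀ = 0.26 × (0.46 × 22.8 + 8.13) = 0.26 × 18.618 = 4.8407 mm/d
Monthly total = 4.8407 × 28 = 135.540 mm

135.5 mm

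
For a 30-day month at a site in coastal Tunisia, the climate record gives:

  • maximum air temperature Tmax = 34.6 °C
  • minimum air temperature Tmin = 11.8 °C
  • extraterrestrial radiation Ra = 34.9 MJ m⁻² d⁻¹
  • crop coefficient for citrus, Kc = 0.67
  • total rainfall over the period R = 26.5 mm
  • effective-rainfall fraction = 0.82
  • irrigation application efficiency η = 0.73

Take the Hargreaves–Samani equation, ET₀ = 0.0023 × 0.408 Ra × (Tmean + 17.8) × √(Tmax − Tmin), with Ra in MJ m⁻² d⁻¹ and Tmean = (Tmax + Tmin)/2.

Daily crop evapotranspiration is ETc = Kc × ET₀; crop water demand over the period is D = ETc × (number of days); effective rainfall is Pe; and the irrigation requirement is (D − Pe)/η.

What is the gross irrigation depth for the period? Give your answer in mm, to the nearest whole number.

147 mm

Tmean = (34.6 + 11.8)/2 = 23.20 °C
0.408 Ra = 0.408 × 34.9 = 14.2392 mm/d equivalent
ET₀ = 0.0023 × 14.2392 × (23.20 + 17.8) × √22.8 = 0.0023 × 14.2392 × 41.00 × 4.7749 = 6.4115 mm/d
ETc = Kc × ET₀ = 0.67 × 6.4115 = 4.2957 mm/d
Crop demand D = ETc × 30 d = 4.2957 × 30 = 128.871 mm
Pe = 0.82 × 26.5 = 21.730 mm
D − Pe = 128.871 − 21.730 = 107.141 mm
Gross irrigation = 107.141 / 0.73 = 146.768 mm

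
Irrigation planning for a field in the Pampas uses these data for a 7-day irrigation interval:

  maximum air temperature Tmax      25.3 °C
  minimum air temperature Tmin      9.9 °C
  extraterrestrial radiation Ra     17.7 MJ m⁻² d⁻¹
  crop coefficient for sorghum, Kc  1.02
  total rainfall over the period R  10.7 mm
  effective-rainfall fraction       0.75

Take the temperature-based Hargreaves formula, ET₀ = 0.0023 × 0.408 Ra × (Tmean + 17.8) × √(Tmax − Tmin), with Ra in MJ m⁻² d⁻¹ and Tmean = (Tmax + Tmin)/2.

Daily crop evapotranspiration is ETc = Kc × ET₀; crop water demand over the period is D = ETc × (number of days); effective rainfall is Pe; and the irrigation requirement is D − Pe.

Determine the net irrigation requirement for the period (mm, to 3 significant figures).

8.45 mm

Tmean = (25.3 + 9.9)/2 = 17.60 °C
0.408 Ra = 0.408 × 17.7 = 7.2216 mm/d equivalent
ET₀ = 0.0023 × 7.2216 × (17.60 + 17.8) × √15.4 = 0.0023 × 7.2216 × 35.40 × 3.9243 = 2.3074 mm/d
ETc = Kc × ET₀ = 1.02 × 2.3074 = 2.3535 mm/d
Crop demand D = ETc × 7 d = 2.3535 × 7 = 16.475 mm
Pe = 0.75 × 10.7 = 8.025 mm
D − Pe = 16.475 − 8.025 = 8.450 mm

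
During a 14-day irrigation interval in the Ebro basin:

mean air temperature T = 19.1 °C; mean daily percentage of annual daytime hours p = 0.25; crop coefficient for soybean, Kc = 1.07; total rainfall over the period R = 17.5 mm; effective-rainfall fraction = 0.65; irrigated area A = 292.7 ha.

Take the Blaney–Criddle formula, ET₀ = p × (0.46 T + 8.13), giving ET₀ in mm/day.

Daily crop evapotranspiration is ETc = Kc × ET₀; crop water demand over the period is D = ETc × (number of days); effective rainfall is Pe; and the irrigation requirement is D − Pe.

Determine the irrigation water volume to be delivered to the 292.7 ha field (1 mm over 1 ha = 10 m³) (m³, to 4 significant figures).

ET₀ = 0.25 × (0.46 × 19.1 + 8.13) = 0.25 × 16.916 = 4.2290 mm/d
ETc = Kc × ET₀ = 1.07 × 4.2290 = 4.5250 mm/d
Crop demand D = ETc × 14 d = 4.5250 × 14 = 63.350 mm
Pe = 0.65 × 17.5 = 11.375 mm
D − Pe = 63.350 − 11.375 = 51.975 mm
Volume = 51.975 mm × 292.7 ha × 10 = 152130.8 m³

152100 m³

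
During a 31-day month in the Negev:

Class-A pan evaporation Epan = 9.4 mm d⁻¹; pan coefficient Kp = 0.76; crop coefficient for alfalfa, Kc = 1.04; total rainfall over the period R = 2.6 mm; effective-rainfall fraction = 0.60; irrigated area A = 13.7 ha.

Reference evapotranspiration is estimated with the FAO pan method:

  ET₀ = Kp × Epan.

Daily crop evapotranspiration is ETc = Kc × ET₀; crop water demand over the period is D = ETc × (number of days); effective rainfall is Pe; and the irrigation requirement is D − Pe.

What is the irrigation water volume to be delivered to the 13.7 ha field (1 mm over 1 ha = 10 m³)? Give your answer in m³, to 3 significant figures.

31300 m³

ET₀ = 0.76 × 9.4 = 7.1440 mm/d
ETc = Kc × ET₀ = 1.04 × 7.1440 = 7.4298 mm/d
Crop demand D = ETc × 31 d = 7.4298 × 31 = 230.324 mm
Pe = 0.60 × 2.6 = 1.560 mm
D − Pe = 230.324 − 1.560 = 228.764 mm
Volume = 228.764 mm × 13.7 ha × 10 = 31340.7 m³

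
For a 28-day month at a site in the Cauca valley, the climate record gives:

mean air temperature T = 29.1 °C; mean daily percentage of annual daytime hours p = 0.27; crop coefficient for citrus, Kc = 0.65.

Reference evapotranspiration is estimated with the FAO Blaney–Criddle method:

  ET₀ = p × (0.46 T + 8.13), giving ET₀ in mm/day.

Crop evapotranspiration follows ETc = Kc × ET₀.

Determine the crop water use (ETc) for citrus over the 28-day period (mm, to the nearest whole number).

ET₀ = 0.27 × (0.46 × 29.1 + 8.13) = 0.27 × 21.516 = 5.8093 mm/d
ETc = Kc × ET₀ = 0.65 × 5.8093 = 3.7760 mm/d
Over 28 days: 3.7760 × 28 = 105.728 mm

106 mm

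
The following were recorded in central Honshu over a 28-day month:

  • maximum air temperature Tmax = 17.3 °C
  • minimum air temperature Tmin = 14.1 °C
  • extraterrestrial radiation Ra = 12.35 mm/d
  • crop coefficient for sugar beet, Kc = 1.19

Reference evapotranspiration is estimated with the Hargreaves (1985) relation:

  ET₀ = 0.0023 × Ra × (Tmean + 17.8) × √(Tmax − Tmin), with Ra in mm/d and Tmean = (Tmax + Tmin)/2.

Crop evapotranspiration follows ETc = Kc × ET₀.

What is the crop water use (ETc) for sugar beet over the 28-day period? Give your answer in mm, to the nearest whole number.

Tmean = (17.3 + 14.1)/2 = 15.70 °C
ET₀ = 0.0023 × 12.35 × (15.70 + 17.8) × √3.2 = 0.0023 × 12.35 × 33.50 × 1.7889 = 1.7023 mm/d
ETc = Kc × ET₀ = 1.19 × 1.7023 = 2.0257 mm/d
Over 28 days: 2.0257 × 28 = 56.720 mm

57 mm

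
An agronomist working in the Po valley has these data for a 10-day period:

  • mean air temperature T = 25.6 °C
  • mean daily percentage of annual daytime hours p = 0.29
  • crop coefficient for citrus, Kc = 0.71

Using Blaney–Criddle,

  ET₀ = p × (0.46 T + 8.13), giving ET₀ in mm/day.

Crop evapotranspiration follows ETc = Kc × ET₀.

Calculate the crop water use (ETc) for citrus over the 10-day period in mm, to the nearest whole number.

ET₀ = 0.29 × (0.46 × 25.6 + 8.13) = 0.29 × 19.906 = 5.7727 mm/d
ETc = Kc × ET₀ = 0.71 × 5.7727 = 4.0986 mm/d
Over 10 days: 4.0986 × 10 = 40.986 mm

41 mm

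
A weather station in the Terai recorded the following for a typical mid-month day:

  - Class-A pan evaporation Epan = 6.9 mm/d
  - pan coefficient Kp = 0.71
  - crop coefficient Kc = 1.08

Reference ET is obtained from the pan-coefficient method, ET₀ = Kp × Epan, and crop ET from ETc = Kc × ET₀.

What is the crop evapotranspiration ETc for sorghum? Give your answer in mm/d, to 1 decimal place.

ET₀ = 0.71 × 6.9 = 4.8990 mm/d
ETc = Kc × ET₀ = 1.08 × 4.8990 = 5.2909 mm/d

5.3 mm/d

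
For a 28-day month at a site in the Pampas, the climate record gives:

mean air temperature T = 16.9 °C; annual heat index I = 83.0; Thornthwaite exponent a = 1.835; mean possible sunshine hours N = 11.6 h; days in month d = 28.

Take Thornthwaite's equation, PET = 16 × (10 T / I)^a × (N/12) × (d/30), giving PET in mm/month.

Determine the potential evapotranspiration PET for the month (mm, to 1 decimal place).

53.2 mm

10T/I = 10 × 16.9 / 83.0 = 2.0361
(10T/I)^a = 2.0361^1.835 = 3.6868
Uncorrected PET = 16 × 3.6868 = 58.989 mm
Correction = (N/12)(d/30) = (11.6/12)(28/30) = 0.9022
PET = 58.989 × 0.9022 = 53.220 mm/month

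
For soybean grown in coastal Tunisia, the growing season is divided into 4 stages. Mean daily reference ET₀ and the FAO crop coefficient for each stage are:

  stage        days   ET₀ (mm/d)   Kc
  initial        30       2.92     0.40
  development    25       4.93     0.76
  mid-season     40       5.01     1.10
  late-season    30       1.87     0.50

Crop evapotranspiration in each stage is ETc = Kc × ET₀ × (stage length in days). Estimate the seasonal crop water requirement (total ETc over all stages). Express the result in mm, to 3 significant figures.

377 mm

initial: 0.40 × 2.92 × 30 = 35.04 mm
development: 0.76 × 4.93 × 25 = 93.67 mm
mid-season: 1.10 × 5.01 × 40 = 220.44 mm
late-season: 0.50 × 1.87 × 30 = 28.05 mm
Seasonal total = 377.20 mm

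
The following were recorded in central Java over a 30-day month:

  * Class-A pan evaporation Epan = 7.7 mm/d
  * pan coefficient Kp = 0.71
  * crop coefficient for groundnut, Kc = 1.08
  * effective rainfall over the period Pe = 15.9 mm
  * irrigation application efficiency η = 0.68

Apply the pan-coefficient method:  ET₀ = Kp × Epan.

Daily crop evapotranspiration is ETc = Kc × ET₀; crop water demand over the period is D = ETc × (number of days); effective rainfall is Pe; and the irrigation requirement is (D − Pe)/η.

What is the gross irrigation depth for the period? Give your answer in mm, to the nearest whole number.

ET₀ = 0.71 × 7.7 = 5.4670 mm/d
ETc = Kc × ET₀ = 1.08 × 5.4670 = 5.9044 mm/d
Crop demand D = ETc × 30 d = 5.9044 × 30 = 177.132 mm
D − Pe = 177.132 − 15.9 = 161.232 mm
Gross irrigation = 161.232 / 0.68 = 237.106 mm

237 mm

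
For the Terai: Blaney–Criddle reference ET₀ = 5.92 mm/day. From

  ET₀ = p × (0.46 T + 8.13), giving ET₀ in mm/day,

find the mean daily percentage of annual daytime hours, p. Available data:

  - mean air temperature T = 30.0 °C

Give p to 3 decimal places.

0.270

p = ET₀ / (0.46 T + 8.13) = 5.92 / (0.46 × 30.0 + 8.13) = 5.92 / 21.930 = 0.2699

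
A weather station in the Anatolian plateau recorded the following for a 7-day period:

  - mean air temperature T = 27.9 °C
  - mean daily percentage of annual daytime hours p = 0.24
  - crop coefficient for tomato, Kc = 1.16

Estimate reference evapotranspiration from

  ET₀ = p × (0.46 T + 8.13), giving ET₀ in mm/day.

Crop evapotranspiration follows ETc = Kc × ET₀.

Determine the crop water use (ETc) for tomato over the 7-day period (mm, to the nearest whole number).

41 mm

ET₀ = 0.24 × (0.46 × 27.9 + 8.13) = 0.24 × 20.964 = 5.0314 mm/d
ETc = Kc × ET₀ = 1.16 × 5.0314 = 5.8364 mm/d
Over 7 days: 5.8364 × 7 = 40.855 mm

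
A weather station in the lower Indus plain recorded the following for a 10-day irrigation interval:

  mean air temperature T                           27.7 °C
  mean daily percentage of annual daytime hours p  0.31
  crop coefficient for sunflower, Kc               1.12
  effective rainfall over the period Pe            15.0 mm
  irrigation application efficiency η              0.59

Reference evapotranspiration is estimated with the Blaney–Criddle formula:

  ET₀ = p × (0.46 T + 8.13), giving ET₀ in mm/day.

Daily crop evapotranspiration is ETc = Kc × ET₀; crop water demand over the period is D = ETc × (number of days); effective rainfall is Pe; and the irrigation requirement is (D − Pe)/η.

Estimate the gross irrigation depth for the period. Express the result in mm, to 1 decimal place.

97.4 mm

ET₀ = 0.31 × (0.46 × 27.7 + 8.13) = 0.31 × 20.872 = 6.4703 mm/d
ETc = Kc × ET₀ = 1.12 × 6.4703 = 7.2467 mm/d
Crop demand D = ETc × 10 d = 7.2467 × 10 = 72.467 mm
D − Pe = 72.467 − 15.0 = 57.467 mm
Gross irrigation = 57.467 / 0.59 = 97.402 mm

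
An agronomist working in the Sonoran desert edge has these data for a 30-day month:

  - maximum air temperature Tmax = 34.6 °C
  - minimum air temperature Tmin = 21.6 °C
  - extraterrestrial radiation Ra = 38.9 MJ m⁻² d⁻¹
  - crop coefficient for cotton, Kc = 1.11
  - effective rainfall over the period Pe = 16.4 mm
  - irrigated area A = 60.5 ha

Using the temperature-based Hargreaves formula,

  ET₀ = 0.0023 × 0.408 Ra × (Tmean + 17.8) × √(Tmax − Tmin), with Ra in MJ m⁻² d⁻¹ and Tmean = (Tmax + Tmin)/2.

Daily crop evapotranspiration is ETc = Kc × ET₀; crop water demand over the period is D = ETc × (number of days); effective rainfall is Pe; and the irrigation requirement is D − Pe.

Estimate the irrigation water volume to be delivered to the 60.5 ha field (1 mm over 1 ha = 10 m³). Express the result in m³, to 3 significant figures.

112000 m³

Tmean = (34.6 + 21.6)/2 = 28.10 °C
0.408 Ra = 0.408 × 38.9 = 15.8712 mm/d equivalent
ET₀ = 0.0023 × 15.8712 × (28.10 + 17.8) × √13.0 = 0.0023 × 15.8712 × 45.90 × 3.6056 = 6.0413 mm/d
ETc = Kc × ET₀ = 1.11 × 6.0413 = 6.7058 mm/d
Crop demand D = ETc × 30 d = 6.7058 × 30 = 201.174 mm
D − Pe = 201.174 − 16.4 = 184.774 mm
Volume = 184.774 mm × 60.5 ha × 10 = 111788.3 m³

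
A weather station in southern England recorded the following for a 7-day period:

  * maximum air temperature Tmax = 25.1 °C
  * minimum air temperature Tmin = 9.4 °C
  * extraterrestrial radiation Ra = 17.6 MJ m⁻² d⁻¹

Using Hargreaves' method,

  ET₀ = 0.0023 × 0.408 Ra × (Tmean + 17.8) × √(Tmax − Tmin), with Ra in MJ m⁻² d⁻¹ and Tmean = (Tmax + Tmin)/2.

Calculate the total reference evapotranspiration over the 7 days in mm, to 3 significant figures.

Tmean = (25.1 + 9.4)/2 = 17.25 °C
0.408 Ra = 0.408 × 17.6 = 7.1808 mm/d equivalent
ET₀ = 0.0023 × 7.1808 × (17.25 + 17.8) × √15.7 = 0.0023 × 7.1808 × 35.05 × 3.9623 = 2.2937 mm/d
Over 7 days: 2.2937 × 7 = 16.056 mm

16.1 mm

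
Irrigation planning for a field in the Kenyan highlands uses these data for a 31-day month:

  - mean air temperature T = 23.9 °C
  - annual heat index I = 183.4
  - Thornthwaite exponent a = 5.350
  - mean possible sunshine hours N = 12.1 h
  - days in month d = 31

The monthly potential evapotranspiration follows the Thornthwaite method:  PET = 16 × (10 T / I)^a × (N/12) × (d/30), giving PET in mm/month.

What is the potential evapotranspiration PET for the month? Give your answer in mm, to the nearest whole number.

10T/I = 10 × 23.9 / 183.4 = 1.3032
(10T/I)^a = 1.3032^5.350 = 4.1239
Uncorrected PET = 16 × 4.1239 = 65.982 mm
Correction = (N/12)(d/30) = (12.1/12)(31/30) = 1.0419
PET = 65.982 × 1.0419 = 68.747 mm/month

69 mm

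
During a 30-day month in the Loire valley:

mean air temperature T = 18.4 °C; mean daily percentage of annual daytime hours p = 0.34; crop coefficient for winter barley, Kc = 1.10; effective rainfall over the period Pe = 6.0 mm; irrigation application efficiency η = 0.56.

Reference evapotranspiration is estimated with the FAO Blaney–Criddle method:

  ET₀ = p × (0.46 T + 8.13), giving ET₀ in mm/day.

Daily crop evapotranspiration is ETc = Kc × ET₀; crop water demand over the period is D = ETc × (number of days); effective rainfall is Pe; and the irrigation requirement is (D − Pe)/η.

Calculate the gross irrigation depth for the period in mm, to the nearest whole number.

ET₀ = 0.34 × (0.46 × 18.4 + 8.13) = 0.34 × 16.594 = 5.6420 mm/d
ETc = Kc × ET₀ = 1.10 × 5.6420 = 6.2062 mm/d
Crop demand D = ETc × 30 d = 6.2062 × 30 = 186.186 mm
D − Pe = 186.186 − 6.0 = 180.186 mm
Gross irrigation = 180.186 / 0.56 = 321.761 mm

322 mm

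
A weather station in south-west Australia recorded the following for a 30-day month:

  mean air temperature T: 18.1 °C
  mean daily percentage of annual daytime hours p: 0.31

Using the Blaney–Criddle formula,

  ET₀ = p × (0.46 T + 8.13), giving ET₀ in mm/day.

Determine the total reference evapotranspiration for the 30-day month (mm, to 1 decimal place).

153.0 mm

ET₀ = 0.31 × (0.46 × 18.1 + 8.13) = 0.31 × 16.456 = 5.1014 mm/d
Monthly total = 5.1014 × 30 = 153.042 mm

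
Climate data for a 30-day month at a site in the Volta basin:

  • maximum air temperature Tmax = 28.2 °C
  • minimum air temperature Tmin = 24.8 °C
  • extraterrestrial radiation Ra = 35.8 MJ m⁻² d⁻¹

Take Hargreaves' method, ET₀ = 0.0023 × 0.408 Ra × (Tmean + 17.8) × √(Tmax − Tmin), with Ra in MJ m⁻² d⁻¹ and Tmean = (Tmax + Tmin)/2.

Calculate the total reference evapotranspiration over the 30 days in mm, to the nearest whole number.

Tmean = (28.2 + 24.8)/2 = 26.50 °C
0.408 Ra = 0.408 × 35.8 = 14.6064 mm/d equivalent
ET₀ = 0.0023 × 14.6064 × (26.50 + 17.8) × √3.4 = 0.0023 × 14.6064 × 44.30 × 1.8439 = 2.7442 mm/d
Over 30 days: 2.7442 × 30 = 82.326 mm

82 mm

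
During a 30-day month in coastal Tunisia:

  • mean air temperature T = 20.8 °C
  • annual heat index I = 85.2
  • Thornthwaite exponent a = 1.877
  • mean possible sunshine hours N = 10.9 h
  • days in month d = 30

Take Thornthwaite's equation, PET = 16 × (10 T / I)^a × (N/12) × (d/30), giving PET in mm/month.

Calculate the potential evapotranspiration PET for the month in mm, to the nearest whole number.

10T/I = 10 × 20.8 / 85.2 = 2.4413
(10T/I)^a = 2.4413^1.877 = 5.3403
Uncorrected PET = 16 × 5.3403 = 85.445 mm
Correction = (N/12)(d/30) = (10.9/12)(30/30) = 0.9083
PET = 85.445 × 0.9083 = 77.610 mm/month

78 mm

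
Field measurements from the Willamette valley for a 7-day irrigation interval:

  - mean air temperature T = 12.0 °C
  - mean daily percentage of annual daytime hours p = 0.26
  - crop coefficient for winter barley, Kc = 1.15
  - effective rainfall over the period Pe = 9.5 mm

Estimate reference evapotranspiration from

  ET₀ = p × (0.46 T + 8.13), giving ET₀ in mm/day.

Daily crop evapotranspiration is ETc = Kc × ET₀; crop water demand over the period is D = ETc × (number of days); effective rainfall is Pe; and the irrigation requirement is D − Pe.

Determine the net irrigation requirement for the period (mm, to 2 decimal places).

19.07 mm

ET₀ = 0.26 × (0.46 × 12.0 + 8.13) = 0.26 × 13.650 = 3.5490 mm/d
ETc = Kc × ET₀ = 1.15 × 3.5490 = 4.0814 mm/d
Crop demand D = ETc × 7 d = 4.0814 × 7 = 28.570 mm
D − Pe = 28.570 − 9.5 = 19.070 mm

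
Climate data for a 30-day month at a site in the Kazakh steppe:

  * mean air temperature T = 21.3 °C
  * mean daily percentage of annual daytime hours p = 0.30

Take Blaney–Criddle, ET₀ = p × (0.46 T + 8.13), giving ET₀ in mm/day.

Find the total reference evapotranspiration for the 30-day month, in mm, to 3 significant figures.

161 mm

ET₀ = 0.30 × (0.46 × 21.3 + 8.13) = 0.30 × 17.928 = 5.3784 mm/d
Monthly total = 5.3784 × 30 = 161.352 mm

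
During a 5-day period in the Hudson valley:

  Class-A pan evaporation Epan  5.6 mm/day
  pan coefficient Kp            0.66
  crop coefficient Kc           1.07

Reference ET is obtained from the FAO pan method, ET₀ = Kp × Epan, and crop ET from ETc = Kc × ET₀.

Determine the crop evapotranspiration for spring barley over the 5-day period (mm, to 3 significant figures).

19.8 mm

ET₀ = 0.66 × 5.6 = 3.6960 mm/d
ETc = Kc × ET₀ = 1.07 × 3.6960 = 3.9547 mm/d
Over 5 days: 3.9547 × 5 = 19.774 mm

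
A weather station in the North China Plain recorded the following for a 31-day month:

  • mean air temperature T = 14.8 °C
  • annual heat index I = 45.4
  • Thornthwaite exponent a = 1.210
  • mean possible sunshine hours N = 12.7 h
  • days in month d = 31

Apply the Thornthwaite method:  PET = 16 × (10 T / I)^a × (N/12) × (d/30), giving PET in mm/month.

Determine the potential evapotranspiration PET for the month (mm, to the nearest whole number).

10T/I = 10 × 14.8 / 45.4 = 3.2599
(10T/I)^a = 3.2599^1.210 = 4.1781
Uncorrected PET = 16 × 4.1781 = 66.850 mm
Correction = (N/12)(d/30) = (12.7/12)(31/30) = 1.0936
PET = 66.850 × 1.0936 = 73.107 mm/month

73 mm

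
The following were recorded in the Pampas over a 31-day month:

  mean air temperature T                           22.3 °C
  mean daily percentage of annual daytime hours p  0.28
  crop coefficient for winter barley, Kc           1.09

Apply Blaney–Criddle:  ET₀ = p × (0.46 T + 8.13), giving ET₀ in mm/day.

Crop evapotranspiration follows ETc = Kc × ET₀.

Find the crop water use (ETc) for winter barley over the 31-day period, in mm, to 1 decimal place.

174.0 mm

ET₀ = 0.28 × (0.46 × 22.3 + 8.13) = 0.28 × 18.388 = 5.1486 mm/d
ETc = Kc × ET₀ = 1.09 × 5.1486 = 5.6120 mm/d
Over 31 days: 5.6120 × 31 = 173.972 mm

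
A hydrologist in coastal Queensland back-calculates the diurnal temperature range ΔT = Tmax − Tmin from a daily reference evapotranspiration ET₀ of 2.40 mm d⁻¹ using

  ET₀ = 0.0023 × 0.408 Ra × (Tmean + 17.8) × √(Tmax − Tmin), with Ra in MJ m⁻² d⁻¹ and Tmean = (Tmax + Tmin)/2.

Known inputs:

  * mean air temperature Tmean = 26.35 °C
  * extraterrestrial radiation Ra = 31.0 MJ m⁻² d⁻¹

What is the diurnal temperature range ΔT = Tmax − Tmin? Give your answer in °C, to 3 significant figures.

√ΔT = ET₀ / [0.0023 × 0.408 × Ra × (Tmean+17.8)] = 2.40 / (0.0023 × 12.6480 × 44.15) = 1.8687
ΔT = 1.8687² = 3.492 °C

3.49 °C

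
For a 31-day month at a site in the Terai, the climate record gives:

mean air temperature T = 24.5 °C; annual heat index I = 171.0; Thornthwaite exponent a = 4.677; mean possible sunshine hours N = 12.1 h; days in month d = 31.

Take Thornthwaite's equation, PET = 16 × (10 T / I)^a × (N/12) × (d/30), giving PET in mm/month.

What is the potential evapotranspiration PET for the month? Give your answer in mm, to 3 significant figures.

89.6 mm

10T/I = 10 × 24.5 / 171.0 = 1.4327
(10T/I)^a = 1.4327^4.677 = 5.3745
Uncorrected PET = 16 × 5.3745 = 85.992 mm
Correction = (N/12)(d/30) = (12.1/12)(31/30) = 1.0419
PET = 85.992 × 1.0419 = 89.595 mm/month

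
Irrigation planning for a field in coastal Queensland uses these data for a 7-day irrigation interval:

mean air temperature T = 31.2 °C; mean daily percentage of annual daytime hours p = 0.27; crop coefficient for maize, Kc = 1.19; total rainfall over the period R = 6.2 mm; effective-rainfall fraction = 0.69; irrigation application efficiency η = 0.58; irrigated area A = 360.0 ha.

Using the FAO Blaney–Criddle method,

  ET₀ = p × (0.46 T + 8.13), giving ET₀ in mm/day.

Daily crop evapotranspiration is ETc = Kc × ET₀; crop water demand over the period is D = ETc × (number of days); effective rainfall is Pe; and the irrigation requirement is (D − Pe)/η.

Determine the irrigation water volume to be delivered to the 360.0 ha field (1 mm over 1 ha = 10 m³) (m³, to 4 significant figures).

287300 m³

ET₀ = 0.27 × (0.46 × 31.2 + 8.13) = 0.27 × 22.482 = 6.0701 mm/d
ETc = Kc × ET₀ = 1.19 × 6.0701 = 7.2234 mm/d
Crop demand D = ETc × 7 d = 7.2234 × 7 = 50.564 mm
Pe = 0.69 × 6.2 = 4.278 mm
D − Pe = 50.564 − 4.278 = 46.286 mm
Gross irrigation = 46.286 / 0.58 = 79.803 mm
Volume = 79.803 mm × 360.0 ha × 10 = 287290.8 m³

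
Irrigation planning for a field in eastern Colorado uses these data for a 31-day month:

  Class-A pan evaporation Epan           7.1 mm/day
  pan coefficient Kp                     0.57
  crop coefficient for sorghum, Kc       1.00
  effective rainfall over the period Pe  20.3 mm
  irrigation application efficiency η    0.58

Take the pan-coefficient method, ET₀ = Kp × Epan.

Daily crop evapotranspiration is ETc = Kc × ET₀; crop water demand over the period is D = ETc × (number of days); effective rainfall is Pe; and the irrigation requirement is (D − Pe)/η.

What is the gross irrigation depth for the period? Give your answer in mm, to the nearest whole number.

181 mm

ET₀ = 0.57 × 7.1 = 4.0470 mm/d
ETc = Kc × ET₀ = 1.00 × 4.0470 = 4.0470 mm/d
Crop demand D = ETc × 31 d = 4.0470 × 31 = 125.457 mm
D − Pe = 125.457 − 20.3 = 105.157 mm
Gross irrigation = 105.157 / 0.58 = 181.305 mm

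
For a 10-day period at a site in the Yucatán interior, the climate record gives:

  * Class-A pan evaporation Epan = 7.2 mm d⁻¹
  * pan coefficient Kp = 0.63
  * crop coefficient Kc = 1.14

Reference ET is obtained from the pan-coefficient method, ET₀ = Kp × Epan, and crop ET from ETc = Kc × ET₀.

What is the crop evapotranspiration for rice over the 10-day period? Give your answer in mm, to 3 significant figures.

51.7 mm

ET₀ = 0.63 × 7.2 = 4.5360 mm/d
ETc = Kc × ET₀ = 1.14 × 4.5360 = 5.1710 mm/d
Over 10 days: 5.1710 × 10 = 51.710 mm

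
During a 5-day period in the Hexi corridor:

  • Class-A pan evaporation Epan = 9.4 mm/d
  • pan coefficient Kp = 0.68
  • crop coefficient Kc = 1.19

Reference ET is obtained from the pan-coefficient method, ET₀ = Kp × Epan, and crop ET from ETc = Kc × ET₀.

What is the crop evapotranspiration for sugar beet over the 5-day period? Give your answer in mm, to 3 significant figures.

ET₀ = 0.68 × 9.4 = 6.3920 mm/d
ETc = Kc × ET₀ = 1.19 × 6.3920 = 7.6065 mm/d
Over 5 days: 7.6065 × 5 = 38.033 mm

38.0 mm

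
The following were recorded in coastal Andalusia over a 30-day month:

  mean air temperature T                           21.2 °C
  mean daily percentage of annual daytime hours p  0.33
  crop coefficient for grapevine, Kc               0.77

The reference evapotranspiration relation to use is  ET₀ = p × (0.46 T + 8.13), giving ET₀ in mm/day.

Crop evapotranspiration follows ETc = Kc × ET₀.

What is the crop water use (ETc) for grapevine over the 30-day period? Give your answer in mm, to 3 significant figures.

ET₀ = 0.33 × (0.46 × 21.2 + 8.13) = 0.33 × 17.882 = 5.9011 mm/d
ETc = Kc × ET₀ = 0.77 × 5.9011 = 4.5438 mm/d
Over 30 days: 4.5438 × 30 = 136.314 mm

136 mm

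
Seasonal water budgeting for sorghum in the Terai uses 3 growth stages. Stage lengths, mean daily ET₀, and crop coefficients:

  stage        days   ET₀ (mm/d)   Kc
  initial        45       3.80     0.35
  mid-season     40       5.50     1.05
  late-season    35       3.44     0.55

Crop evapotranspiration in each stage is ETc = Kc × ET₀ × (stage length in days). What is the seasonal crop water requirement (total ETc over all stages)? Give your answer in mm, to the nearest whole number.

initial: 0.35 × 3.80 × 45 = 59.85 mm
mid-season: 1.05 × 5.50 × 40 = 231.00 mm
late-season: 0.55 × 3.44 × 35 = 66.22 mm
Seasonal total = 357.07 mm

357 mm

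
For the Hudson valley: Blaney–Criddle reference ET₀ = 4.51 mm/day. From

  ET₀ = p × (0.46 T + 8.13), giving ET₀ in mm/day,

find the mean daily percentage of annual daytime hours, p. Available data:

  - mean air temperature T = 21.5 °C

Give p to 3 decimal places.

0.250

p = ET₀ / (0.46 T + 8.13) = 4.51 / (0.46 × 21.5 + 8.13) = 4.51 / 18.020 = 0.2503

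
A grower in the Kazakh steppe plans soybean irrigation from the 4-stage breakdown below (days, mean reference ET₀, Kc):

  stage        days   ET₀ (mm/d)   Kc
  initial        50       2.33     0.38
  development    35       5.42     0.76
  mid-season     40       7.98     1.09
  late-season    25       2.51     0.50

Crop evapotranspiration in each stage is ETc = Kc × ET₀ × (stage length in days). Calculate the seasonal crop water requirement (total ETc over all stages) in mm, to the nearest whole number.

568 mm

initial: 0.38 × 2.33 × 50 = 44.27 mm
development: 0.76 × 5.42 × 35 = 144.17 mm
mid-season: 1.09 × 7.98 × 40 = 347.93 mm
late-season: 0.50 × 2.51 × 25 = 31.38 mm
Seasonal total = 567.75 mm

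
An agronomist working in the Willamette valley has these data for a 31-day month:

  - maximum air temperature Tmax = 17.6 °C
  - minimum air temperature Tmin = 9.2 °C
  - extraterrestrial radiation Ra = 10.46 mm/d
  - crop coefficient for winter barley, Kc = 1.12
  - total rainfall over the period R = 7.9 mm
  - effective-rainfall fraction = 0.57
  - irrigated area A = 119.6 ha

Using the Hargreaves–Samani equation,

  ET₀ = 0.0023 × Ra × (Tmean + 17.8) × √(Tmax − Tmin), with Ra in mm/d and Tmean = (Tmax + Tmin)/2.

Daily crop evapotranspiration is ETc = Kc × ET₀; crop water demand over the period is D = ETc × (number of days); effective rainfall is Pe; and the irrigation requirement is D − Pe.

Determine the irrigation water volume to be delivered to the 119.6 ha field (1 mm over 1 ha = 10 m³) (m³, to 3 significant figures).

85000 m³

Tmean = (17.6 + 9.2)/2 = 13.40 °C
ET₀ = 0.0023 × 10.46 × (13.40 + 17.8) × √8.4 = 0.0023 × 10.46 × 31.20 × 2.8983 = 2.1755 mm/d
ETc = Kc × ET₀ = 1.12 × 2.1755 = 2.4366 mm/d
Crop demand D = ETc × 31 d = 2.4366 × 31 = 75.535 mm
Pe = 0.57 × 7.9 = 4.503 mm
D − Pe = 75.535 − 4.503 = 71.032 mm
Volume = 71.032 mm × 119.6 ha × 10 = 84954.3 m³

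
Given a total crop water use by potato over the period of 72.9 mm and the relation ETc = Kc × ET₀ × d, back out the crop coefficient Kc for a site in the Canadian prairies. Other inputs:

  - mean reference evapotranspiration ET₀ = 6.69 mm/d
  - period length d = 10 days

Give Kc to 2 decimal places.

ETc = Kc × ET₀ × d  ⇒  Kc = ETc / (ET₀ × d)
Kc = 72.9 / (6.69 × 10) = 72.9 / 66.90 = 1.0897

1.09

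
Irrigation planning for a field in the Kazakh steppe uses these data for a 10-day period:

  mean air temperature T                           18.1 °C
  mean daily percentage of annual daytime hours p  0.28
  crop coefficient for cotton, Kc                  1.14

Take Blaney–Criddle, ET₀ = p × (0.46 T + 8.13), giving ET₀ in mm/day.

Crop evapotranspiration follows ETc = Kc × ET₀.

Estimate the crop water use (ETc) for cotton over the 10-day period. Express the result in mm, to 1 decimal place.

ET₀ = 0.28 × (0.46 × 18.1 + 8.13) = 0.28 × 16.456 = 4.6077 mm/d
ETc = Kc × ET₀ = 1.14 × 4.6077 = 5.2528 mm/d
Over 10 days: 5.2528 × 10 = 52.528 mm

52.5 mm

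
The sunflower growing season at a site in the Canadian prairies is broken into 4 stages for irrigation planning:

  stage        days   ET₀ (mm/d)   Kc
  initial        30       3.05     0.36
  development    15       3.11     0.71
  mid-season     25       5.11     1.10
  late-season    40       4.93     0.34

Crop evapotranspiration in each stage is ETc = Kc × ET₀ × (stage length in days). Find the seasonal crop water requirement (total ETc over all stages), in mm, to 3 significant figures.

274 mm

initial: 0.36 × 3.05 × 30 = 32.94 mm
development: 0.71 × 3.11 × 15 = 33.12 mm
mid-season: 1.10 × 5.11 × 25 = 140.53 mm
late-season: 0.34 × 4.93 × 40 = 67.05 mm
Seasonal total = 273.64 mm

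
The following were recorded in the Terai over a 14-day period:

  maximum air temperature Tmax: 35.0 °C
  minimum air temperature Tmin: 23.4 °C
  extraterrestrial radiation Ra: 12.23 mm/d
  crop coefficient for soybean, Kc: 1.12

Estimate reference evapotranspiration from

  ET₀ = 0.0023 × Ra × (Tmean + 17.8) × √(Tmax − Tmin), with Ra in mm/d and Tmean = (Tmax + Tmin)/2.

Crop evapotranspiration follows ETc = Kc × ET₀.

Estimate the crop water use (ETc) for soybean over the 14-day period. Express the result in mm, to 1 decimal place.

70.6 mm

Tmean = (35.0 + 23.4)/2 = 29.20 °C
ET₀ = 0.0023 × 12.23 × (29.20 + 17.8) × √11.6 = 0.0023 × 12.23 × 47.00 × 3.4059 = 4.5028 mm/d
ETc = Kc × ET₀ = 1.12 × 4.5028 = 5.0431 mm/d
Over 14 days: 5.0431 × 14 = 70.603 mm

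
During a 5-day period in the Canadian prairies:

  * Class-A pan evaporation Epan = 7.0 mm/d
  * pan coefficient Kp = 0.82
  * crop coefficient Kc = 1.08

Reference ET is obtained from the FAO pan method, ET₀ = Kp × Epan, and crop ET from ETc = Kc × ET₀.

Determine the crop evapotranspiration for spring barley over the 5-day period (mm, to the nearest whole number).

ET₀ = 0.82 × 7.0 = 5.7400 mm/d
ETc = Kc × ET₀ = 1.08 × 5.7400 = 6.1992 mm/d
Over 5 days: 6.1992 × 5 = 30.996 mm

31 mm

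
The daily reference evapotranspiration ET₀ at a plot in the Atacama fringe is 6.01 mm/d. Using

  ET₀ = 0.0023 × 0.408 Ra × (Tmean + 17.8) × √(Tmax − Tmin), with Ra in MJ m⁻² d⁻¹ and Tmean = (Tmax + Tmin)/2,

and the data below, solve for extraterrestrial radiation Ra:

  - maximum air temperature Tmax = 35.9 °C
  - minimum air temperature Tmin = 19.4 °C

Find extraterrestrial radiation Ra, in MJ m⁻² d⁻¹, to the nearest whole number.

35 MJ m⁻² d⁻¹

Tmean = (35.9+19.4)/2 = 27.65 °C; ΔT = 16.5
Ra = ET₀ / [0.0023 × 0.408 × (Tmean+17.8) × √ΔT]
   = 6.01 / (0.0023 × 0.408 × 45.45 × 4.0620) = 34.691 MJ m⁻² d⁻¹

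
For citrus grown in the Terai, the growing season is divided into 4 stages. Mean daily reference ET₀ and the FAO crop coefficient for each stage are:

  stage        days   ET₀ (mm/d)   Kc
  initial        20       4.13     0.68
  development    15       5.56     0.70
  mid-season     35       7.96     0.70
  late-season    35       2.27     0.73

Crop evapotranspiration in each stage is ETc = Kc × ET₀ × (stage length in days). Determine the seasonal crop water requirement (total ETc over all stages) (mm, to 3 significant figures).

368 mm

initial: 0.68 × 4.13 × 20 = 56.17 mm
development: 0.70 × 5.56 × 15 = 58.38 mm
mid-season: 0.70 × 7.96 × 35 = 195.02 mm
late-season: 0.73 × 2.27 × 35 = 58.00 mm
Seasonal total = 367.57 mm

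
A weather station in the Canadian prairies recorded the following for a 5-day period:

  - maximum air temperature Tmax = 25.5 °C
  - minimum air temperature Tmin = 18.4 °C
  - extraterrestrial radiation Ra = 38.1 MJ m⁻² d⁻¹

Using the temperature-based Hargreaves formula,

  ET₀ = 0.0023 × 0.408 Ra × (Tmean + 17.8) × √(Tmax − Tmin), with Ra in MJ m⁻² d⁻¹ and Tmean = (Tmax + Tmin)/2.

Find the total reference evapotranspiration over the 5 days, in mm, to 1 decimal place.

Tmean = (25.5 + 18.4)/2 = 21.95 °C
0.408 Ra = 0.408 × 38.1 = 15.5448 mm/d equivalent
ET₀ = 0.0023 × 15.5448 × (21.95 + 17.8) × √7.1 = 0.0023 × 15.5448 × 39.75 × 2.6646 = 3.7869 mm/d
Over 5 days: 3.7869 × 5 = 18.935 mm

18.9 mm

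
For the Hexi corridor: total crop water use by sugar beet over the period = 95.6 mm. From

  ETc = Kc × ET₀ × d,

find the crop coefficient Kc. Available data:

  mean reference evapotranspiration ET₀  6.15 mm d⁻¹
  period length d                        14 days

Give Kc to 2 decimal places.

ETc = Kc × ET₀ × d  ⇒  Kc = ETc / (ET₀ × d)
Kc = 95.6 / (6.15 × 14) = 95.6 / 86.10 = 1.1103

1.11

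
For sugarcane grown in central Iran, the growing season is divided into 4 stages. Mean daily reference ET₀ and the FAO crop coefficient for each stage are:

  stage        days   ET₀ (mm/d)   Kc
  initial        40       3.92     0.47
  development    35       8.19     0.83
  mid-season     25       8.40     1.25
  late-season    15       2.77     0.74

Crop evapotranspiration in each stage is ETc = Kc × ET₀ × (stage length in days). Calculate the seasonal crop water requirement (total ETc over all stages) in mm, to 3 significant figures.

initial: 0.47 × 3.92 × 40 = 73.70 mm
development: 0.83 × 8.19 × 35 = 237.92 mm
mid-season: 1.25 × 8.40 × 25 = 262.50 mm
late-season: 0.74 × 2.77 × 15 = 30.75 mm
Seasonal total = 604.87 mm

605 mm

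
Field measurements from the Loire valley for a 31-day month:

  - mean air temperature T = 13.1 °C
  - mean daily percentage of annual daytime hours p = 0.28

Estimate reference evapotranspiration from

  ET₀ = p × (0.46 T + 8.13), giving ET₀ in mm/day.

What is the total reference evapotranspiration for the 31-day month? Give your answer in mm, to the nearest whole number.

123 mm

ET₀ = 0.28 × (0.46 × 13.1 + 8.13) = 0.28 × 14.156 = 3.9637 mm/d
Monthly total = 3.9637 × 31 = 122.875 mm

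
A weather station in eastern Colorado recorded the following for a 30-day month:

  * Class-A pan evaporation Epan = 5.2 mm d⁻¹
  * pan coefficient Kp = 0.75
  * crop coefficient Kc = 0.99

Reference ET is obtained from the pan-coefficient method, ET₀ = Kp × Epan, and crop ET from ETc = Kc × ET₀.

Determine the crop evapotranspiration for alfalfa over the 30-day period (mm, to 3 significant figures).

116 mm

ET₀ = 0.75 × 5.2 = 3.9000 mm/d
ETc = Kc × ET₀ = 0.99 × 3.9000 = 3.8610 mm/d
Over 30 days: 3.8610 × 30 = 115.830 mm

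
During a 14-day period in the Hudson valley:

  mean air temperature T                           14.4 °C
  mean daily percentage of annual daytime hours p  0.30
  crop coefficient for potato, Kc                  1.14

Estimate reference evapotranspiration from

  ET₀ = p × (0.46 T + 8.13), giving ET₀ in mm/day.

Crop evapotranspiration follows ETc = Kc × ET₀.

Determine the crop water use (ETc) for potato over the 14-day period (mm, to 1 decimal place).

ET₀ = 0.30 × (0.46 × 14.4 + 8.13) = 0.30 × 14.754 = 4.4262 mm/d
ETc = Kc × ET₀ = 1.14 × 4.4262 = 5.0459 mm/d
Over 14 days: 5.0459 × 14 = 70.643 mm

70.6 mm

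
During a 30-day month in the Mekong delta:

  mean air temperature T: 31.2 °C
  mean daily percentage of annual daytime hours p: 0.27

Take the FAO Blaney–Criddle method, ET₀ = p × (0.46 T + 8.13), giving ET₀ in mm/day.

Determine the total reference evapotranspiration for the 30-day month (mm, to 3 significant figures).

ET₀ = 0.27 × (0.46 × 31.2 + 8.13) = 0.27 × 22.482 = 6.0701 mm/d
Monthly total = 6.0701 × 30 = 182.103 mm

182 mm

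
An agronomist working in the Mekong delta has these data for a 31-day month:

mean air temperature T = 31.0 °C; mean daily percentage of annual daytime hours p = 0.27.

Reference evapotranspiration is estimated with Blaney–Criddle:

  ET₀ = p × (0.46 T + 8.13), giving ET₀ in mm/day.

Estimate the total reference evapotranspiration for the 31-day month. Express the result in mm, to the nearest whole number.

ET₀ = 0.27 × (0.46 × 31.0 + 8.13) = 0.27 × 22.390 = 6.0453 mm/d
Monthly total = 6.0453 × 31 = 187.404 mm

187 mm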